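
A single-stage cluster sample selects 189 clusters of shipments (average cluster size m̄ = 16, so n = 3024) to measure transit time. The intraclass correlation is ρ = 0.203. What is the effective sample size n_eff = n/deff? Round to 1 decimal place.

deff = 1 + (16 − 1)·0.203 = 1 + 3.045 = 4.045.
n_eff = 3024 / 4.045 = 747.6.

747.6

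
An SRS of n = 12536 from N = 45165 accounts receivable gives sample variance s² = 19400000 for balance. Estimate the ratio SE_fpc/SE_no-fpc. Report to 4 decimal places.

f = n/N = 12536/45165 = 0.27756006.
SE_no-fpc = √(s²/n) = 39.338824; SE_fpc = √((1−f)s²/n) = 33.436611.
Ratio = √(1−f) = 0.84996467.

0.8500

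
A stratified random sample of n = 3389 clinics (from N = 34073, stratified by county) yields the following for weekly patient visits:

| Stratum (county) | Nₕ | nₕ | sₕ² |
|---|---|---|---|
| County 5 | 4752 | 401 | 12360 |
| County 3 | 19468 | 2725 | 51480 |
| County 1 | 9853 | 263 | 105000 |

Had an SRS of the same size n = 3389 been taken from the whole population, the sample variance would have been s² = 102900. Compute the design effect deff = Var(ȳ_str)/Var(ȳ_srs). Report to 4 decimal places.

Var(ȳ_str) = Σ Wₕ²(1−fₕ)sₕ²/nₕ with Wₕ = Nₕ/34073:
  County 5: (4752/34073)²·(1−401/4752)·12360/401 = 0.5489324
  County 3: (19468/34073)²·(1−2725/19468)·51480/2725 = 5.3040291
  County 1: (9853/34073)²·(1−263/9853)·105000/263 = 32.493754
  → Var(ȳ_str) = 38.346716.
Var(ȳ_srs) = (1 − 3389/34073)·102900/3389 = 27.342952.
deff = 38.346716 / 27.342952 = 1.4024.

1.4024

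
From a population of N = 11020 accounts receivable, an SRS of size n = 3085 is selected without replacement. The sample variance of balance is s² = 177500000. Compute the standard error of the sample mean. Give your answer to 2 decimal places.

203.54

Under SRS without replacement, Var(ȳ) = (1 − f)·s²/n with f = n/N = 3085/11020 = 0.27994555.
Var(ȳ) = (1 − 0.27994555)·177500000/3085 = 0.72005445·57536.467 = 41429.389.
SE(ȳ) = √(41429.389) = 203.54.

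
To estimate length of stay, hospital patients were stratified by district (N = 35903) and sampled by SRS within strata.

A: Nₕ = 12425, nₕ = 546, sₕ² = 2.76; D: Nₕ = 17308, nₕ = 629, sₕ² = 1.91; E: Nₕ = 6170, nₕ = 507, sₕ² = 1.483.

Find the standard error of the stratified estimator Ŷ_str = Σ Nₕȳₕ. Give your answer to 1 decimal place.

1313.4

Var(Ŷ_str) = Σₕ Nₕ²(1 − fₕ)sₕ²/nₕ.
A: 12425²·(1 − 546/12425)·2.76/546 = 746092.58.
D: 17308²·(1 − 629/17308)·1.91/629 = 876596.27.
E: 6170²·(1 − 507/6170)·1.483/507 = 102203.3.
Sum = 1.7248922 × 10^6.
SE = √(1.7248922 × 10^6) = 1313.4.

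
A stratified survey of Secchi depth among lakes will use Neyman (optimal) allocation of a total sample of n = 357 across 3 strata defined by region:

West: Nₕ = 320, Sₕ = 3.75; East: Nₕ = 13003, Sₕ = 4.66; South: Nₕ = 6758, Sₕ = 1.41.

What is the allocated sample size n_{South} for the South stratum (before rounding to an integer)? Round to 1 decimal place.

47.7

Neyman allocation: nₕ = n·NₕSₕ / Σⱼ NⱼSⱼ.
Σ NⱼSⱼ = 320·3.75 + 13003·4.66 + 6758·1.41 = 71322.76.
n_{South} = 357·6758·1.41 / 71322.76 = 47.7.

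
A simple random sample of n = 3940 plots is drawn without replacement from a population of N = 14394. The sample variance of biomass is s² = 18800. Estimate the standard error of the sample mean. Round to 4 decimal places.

Under SRS without replacement, Var(ȳ) = (1 − f)·s²/n with f = n/N = 3940/14394 = 0.27372516.
Var(ȳ) = (1 − 0.27372516)·18800/3940 = 0.72627484·4.7715736 = 3.4654738.
SE(ȳ) = √(3.4654738) = 1.8616.

1.8616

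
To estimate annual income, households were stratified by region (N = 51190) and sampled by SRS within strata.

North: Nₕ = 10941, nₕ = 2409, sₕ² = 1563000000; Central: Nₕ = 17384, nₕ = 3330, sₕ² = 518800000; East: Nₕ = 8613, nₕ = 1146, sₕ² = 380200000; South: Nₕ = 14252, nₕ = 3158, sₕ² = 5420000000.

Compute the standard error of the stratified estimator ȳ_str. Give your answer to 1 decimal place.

Var(ȳ_str) = Σₕ Wₕ²(1 − fₕ)sₕ²/nₕ with Wₕ = Nₕ/N, N = 51190.
North: Wₕ = 0.21373315; term = 0.21373315²·(1 − 0.22018097)·1563000000/2409 = 23113.184.
Central: Wₕ = 0.33959758; term = 0.33959758²·(1 − 0.19155545)·518800000/3330 = 14525.635.
East: Wₕ = 0.16825552; term = 0.16825552²·(1 − 0.13305468)·380200000/1146 = 8142.5013.
South: Wₕ = 0.27841375; term = 0.27841375²·(1 − 0.22158294)·5420000000/3158 = 103557.34.
Sum = 149338.66.
SE = √(149338.66) = 386.4.

386.4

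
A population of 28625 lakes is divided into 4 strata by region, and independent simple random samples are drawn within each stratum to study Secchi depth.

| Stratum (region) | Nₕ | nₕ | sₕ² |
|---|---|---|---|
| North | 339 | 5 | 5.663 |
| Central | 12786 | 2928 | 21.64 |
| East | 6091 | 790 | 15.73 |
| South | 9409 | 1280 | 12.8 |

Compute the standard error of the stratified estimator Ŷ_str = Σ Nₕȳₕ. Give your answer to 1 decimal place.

Var(Ŷ_str) = Σₕ Nₕ²(1 − fₕ)sₕ²/nₕ.
North: 339²·(1 − 5/339)·5.663/5 = 128239.77.
Central: 12786²·(1 − 2928/12786)·21.64/2928 = 931557.57.
East: 6091²·(1 − 790/6091)·15.73/790 = 642906.82.
South: 9409²·(1 − 1280/9409)·12.8/1280 = 764857.61.
Sum = 2.4675618 × 10^6.
SE = √(2.4675618 × 10^6) = 1570.8.

1570.8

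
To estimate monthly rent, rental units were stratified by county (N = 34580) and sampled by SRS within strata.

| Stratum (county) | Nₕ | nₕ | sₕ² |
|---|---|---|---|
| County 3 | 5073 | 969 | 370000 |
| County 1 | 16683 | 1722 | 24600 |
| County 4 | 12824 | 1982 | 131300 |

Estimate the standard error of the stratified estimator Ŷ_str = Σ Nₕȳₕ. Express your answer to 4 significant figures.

144000

Var(Ŷ_str) = Σₕ Nₕ²(1 − fₕ)sₕ²/nₕ.
County 3: 5073²·(1 − 969/5073)·370000/969 = 7.9496894 × 10^9.
County 1: 16683²·(1 − 1722/16683)·24600/1722 = 3.5656338 × 10^9.
County 4: 12824²·(1 − 1982/12824)·131300/1982 = 9.2107287 × 10^9.
Sum = 2.0726052 × 10^10.
SE = √(2.0726052 × 10^10) = 144000.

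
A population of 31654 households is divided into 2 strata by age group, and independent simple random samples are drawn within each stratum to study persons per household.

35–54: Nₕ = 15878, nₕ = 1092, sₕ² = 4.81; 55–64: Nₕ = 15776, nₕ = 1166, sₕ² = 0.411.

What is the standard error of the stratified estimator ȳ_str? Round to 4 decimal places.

0.0334

Var(ȳ_str) = Σₕ Wₕ²(1 − fₕ)sₕ²/nₕ with Wₕ = Nₕ/N, N = 31654.
35–54: Wₕ = 0.50161117; term = 0.50161117²·(1 − 0.06877440)·4.81/1092 = 0.0010320761.
55–64: Wₕ = 0.49838883; term = 0.49838883²·(1 − 0.07390974)·0.411/1166 = 8.1083631 × 10^-5.
Sum = 0.0011131597.
SE = √(0.0011131597) = 0.0334.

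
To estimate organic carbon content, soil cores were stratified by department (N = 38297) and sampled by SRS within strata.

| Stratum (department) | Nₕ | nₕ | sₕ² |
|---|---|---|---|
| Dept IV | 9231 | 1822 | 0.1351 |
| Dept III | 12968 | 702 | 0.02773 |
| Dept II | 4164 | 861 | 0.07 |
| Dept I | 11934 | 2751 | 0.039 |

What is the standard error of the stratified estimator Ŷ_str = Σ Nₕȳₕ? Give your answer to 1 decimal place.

118.4

Var(Ŷ_str) = Σₕ Nₕ²(1 − fₕ)sₕ²/nₕ.
Dept IV: 9231²·(1 − 1822/9231)·0.1351/1822 = 5071.2535.
Dept III: 12968²·(1 − 702/12968)·0.02773/702 = 6283.3134.
Dept II: 4164²·(1 − 861/4164)·0.07/861 = 1118.1863.
Dept I: 11934²·(1 − 2751/11934)·0.039/2751 = 1553.6194.
Sum = 14026.373.
SE = √(14026.373) = 118.4.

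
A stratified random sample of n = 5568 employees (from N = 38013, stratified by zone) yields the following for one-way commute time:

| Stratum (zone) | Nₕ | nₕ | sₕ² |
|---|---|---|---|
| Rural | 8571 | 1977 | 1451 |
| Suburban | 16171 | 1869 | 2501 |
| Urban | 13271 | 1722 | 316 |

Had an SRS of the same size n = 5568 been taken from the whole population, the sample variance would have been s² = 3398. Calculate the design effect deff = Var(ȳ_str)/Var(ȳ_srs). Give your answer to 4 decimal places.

Var(ȳ_str) = Σ Wₕ²(1−fₕ)sₕ²/nₕ with Wₕ = Nₕ/38013:
  Rural: (8571/38013)²·(1−1977/8571)·1451/1977 = 0.028706278
  Suburban: (16171/38013)²·(1−1869/16171)·2501/1869 = 0.21417745
  Urban: (13271/38013)²·(1−1722/13271)·316/1722 = 0.01946425
  → Var(ȳ_str) = 0.26234798.
Var(ȳ_srs) = (1 − 5568/38013)·3398/5568 = 0.52088252.
deff = 0.26234798 / 0.52088252 = 0.5037.

0.5037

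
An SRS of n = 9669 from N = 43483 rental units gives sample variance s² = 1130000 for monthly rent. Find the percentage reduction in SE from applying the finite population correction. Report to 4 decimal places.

11.8163

f = n/N = 9669/43483 = 0.22236276.
SE_no-fpc = √(s²/n) = 10.810566; SE_fpc = √((1−f)s²/n) = 9.5331618.
Ratio = √(1−f) = 0.88183742. Reduction = 100·(1 − 0.88183742) = 11.8163%.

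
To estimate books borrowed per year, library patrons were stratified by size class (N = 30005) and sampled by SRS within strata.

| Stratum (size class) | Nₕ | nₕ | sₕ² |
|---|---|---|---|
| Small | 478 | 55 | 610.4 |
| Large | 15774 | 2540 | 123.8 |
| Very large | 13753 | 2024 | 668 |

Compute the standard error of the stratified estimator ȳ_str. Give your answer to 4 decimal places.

0.2701

Var(ȳ_str) = Σₕ Wₕ²(1 − fₕ)sₕ²/nₕ with Wₕ = Nₕ/N, N = 30005.
Small: Wₕ = 0.01593068; term = 0.01593068²·(1 − 0.11506276)·610.4/55 = 0.0024924866.
Large: Wₕ = 0.52571238; term = 0.52571238²·(1 − 0.16102447)·123.8/2540 = 0.01130141.
Very large: Wₕ = 0.45835694; term = 0.45835694²·(1 − 0.14716789)·668/2024 = 0.059133982.
Sum = 0.072927879.
SE = √(0.072927879) = 0.2701.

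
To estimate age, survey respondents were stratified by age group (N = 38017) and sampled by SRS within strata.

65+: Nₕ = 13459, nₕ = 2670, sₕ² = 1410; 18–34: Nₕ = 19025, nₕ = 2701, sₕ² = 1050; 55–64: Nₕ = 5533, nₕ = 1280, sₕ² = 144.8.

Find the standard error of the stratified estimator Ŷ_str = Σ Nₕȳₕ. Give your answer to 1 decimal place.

14144.8

Var(Ŷ_str) = Σₕ Nₕ²(1 − fₕ)sₕ²/nₕ.
65+: 13459²·(1 − 2670/13459)·1410/2670 = 7.6683484 × 10^7.
18–34: 19025²·(1 − 2701/19025)·1050/2701 = 1.2073021 × 10^8.
55–64: 5533²·(1 − 1280/5533)·144.8/1280 = 2.6620404 × 10^6.
Sum = 2.0007573 × 10^8.
SE = √(2.0007573 × 10^8) = 14144.8.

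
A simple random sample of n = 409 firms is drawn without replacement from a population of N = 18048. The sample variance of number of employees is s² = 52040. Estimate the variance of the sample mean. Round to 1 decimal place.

Under SRS without replacement, Var(ȳ) = (1 − f)·s²/n with f = n/N = 409/18048 = 0.02266179.
Var(ȳ) = (1 − 0.02266179)·52040/409 = 0.97733821·127.23716 = 124.35374.

124.4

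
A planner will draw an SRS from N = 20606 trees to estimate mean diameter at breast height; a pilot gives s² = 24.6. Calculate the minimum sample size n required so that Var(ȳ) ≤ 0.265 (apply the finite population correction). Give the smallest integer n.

93

Without fpc, n₀ = s²/D = 24.6/0.265 = 92.8302.
With fpc, (1 − n/N)·s²/n ≤ D requires n ≥ n₀/(1 + n₀/N) = 92.8302/(1 + 92.8302/20606) = 92.4139.
Rounding up, n = 93.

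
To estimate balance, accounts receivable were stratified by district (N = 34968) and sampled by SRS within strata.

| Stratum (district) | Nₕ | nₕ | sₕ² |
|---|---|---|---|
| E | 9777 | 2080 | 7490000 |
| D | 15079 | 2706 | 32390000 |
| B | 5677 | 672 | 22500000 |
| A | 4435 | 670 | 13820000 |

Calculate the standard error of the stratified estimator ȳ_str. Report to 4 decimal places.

Var(ȳ_str) = Σₕ Wₕ²(1 − fₕ)sₕ²/nₕ with Wₕ = Nₕ/N, N = 34968.
E: Wₕ = 0.27959849; term = 0.27959849²·(1 − 0.21274420)·7490000/2080 = 221.61747.
D: Wₕ = 0.43122283; term = 0.43122283²·(1 − 0.17945487)·32390000/2706 = 1826.3715.
B: Wₕ = 0.16234843; term = 0.16234843²·(1 − 0.11837238)·22500000/672 = 778.02694.
A: Wₕ = 0.12683024; term = 0.12683024²·(1 − 0.15107103)·13820000/670 = 281.67627.
Sum = 3107.6922.
SE = √(3107.6922) = 55.7467.

55.7467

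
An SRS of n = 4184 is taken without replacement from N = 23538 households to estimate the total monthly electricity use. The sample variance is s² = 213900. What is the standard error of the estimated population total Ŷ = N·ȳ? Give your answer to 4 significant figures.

Var(Ŷ) = N²·Var(ȳ) = N²·(1 − n/N)·s²/n.
f = 4184/23538 = 0.17775512; Var(ȳ) = 0.82224488·213900/4184 = 42.035894.
Var(Ŷ) = 23538² · 42.035894 = 2.3289459 × 10^10.
SE(Ŷ) = √(2.3289459 × 10^10) = 152600.

152600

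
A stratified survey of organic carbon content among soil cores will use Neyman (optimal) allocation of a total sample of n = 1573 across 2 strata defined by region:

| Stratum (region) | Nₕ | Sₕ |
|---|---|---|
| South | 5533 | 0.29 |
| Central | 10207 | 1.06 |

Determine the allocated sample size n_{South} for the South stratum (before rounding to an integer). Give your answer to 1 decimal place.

Neyman allocation: nₕ = n·NₕSₕ / Σⱼ NⱼSⱼ.
Σ NⱼSⱼ = 5533·0.29 + 10207·1.06 = 12423.99.
n_{South} = 1573·5533·0.29 / 12423.99 = 203.2.

203.2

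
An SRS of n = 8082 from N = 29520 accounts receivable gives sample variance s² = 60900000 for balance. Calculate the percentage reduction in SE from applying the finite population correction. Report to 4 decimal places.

f = n/N = 8082/29520 = 0.27378049.
SE_no-fpc = √(s²/n) = 86.805896; SE_fpc = √((1−f)s²/n) = 73.974694.
Ratio = √(1−f) = 0.85218514. Reduction = 100·(1 − 0.85218514) = 14.7815%.

14.7815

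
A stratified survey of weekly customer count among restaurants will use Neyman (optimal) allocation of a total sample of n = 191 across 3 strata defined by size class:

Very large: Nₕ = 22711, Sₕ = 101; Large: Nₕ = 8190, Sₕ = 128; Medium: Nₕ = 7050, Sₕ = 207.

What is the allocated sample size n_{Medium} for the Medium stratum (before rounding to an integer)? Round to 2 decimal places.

58.05

Neyman allocation: nₕ = n·NₕSₕ / Σⱼ NⱼSⱼ.
Σ NⱼSⱼ = 22711·101 + 8190·128 + 7050·207 = 4.801481 × 10^6.
n_{Medium} = 191·7050·207 / (4.801481 × 10^6) = 58.05.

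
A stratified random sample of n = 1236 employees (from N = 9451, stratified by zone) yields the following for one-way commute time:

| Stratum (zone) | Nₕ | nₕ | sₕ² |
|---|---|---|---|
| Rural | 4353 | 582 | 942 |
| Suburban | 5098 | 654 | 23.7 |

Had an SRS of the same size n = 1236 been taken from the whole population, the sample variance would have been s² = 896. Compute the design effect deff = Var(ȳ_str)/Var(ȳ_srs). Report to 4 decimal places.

0.4866

Var(ȳ_str) = Σ Wₕ²(1−fₕ)sₕ²/nₕ with Wₕ = Nₕ/9451:
  Rural: (4353/9451)²·(1−582/4353)·942/582 = 0.29745248
  Suburban: (5098/9451)²·(1−654/5098)·23.7/654 = 0.0091915542
  → Var(ȳ_str) = 0.30664403.
Var(ȳ_srs) = (1 − 1236/9451)·896/1236 = 0.63011431.
deff = 0.30664403 / 0.63011431 = 0.4866.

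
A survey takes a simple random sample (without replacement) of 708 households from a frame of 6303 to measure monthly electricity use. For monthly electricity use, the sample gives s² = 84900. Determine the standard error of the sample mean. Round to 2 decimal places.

Under SRS without replacement, Var(ȳ) = (1 − f)·s²/n with f = n/N = 708/6303 = 0.11232746.
Var(ȳ) = (1 − 0.11232746)·84900/708 = 0.88767254·119.91525 = 106.44548.
SE(ȳ) = √(106.44548) = 10.32.

10.32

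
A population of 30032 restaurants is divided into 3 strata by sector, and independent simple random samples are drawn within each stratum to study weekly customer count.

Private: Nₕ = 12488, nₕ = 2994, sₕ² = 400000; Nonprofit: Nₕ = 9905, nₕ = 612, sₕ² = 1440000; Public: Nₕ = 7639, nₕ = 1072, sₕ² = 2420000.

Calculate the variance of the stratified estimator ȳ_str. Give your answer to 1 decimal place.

Var(ȳ_str) = Σₕ Wₕ²(1 − fₕ)sₕ²/nₕ with Wₕ = Nₕ/N, N = 30032.
Private: Wₕ = 0.41582312; term = 0.41582312²·(1 − 0.23975016)·400000/2994 = 17.562317.
Nonprofit: Wₕ = 0.32981486; term = 0.32981486²·(1 − 0.06178698)·1440000/612 = 240.13362.
Public: Wₕ = 0.25436201; term = 0.25436201²·(1 − 0.14033250)·2420000/1072 = 125.56124.
Sum = 383.25718.

383.3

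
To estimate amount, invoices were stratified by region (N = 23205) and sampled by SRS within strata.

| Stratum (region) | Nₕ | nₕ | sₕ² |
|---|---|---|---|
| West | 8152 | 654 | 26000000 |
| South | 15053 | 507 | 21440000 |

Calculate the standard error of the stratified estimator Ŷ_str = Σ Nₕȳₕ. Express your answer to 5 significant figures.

Var(Ŷ_str) = Σₕ Nₕ²(1 − fₕ)sₕ²/nₕ.
West: 8152²·(1 − 654/8152)·26000000/654 = 2.429994 × 10^12.
South: 15053²·(1 − 507/15053)·21440000/507 = 9.2594132 × 10^12.
Sum = 1.1689407 × 10^13.
SE = √(1.1689407 × 10^13) = 3.4190 × 10^6.

3.4190 × 10^6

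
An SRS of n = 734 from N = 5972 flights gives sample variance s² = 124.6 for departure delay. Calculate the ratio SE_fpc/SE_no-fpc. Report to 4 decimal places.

f = n/N = 734/5972 = 0.12290690.
SE_no-fpc = √(s²/n) = 0.41201307; SE_fpc = √((1−f)s²/n) = 0.38586362.
Ratio = √(1−f) = 0.93653249.

0.9365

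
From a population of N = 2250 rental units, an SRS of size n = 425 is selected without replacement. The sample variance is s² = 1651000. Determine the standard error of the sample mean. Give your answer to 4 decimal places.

56.1331

Under SRS without replacement, Var(ȳ) = (1 − f)·s²/n with f = n/N = 425/2250 = 0.18888889.
Var(ȳ) = (1 − 0.18888889)·1651000/425 = 0.81111111·3884.7059 = 3150.9281.
SE(ȳ) = √(3150.9281) = 56.1331.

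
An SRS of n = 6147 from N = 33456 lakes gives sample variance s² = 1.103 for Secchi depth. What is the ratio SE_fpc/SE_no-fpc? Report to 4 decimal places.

f = n/N = 6147/33456 = 0.18373386.
SE_no-fpc = √(s²/n) = 0.013395414; SE_fpc = √((1−f)s²/n) = 0.012102415.
Ratio = √(1−f) = 0.90347448.

0.9035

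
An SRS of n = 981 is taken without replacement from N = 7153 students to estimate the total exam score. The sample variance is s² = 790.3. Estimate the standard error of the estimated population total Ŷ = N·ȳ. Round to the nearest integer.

Var(Ŷ) = N²·Var(ȳ) = N²·(1 − n/N)·s²/n.
f = 981/7153 = 0.13714525; Var(ȳ) = 0.86285475·790.3/981 = 0.69512141.
Var(Ŷ) = 7153² · 0.69512141 = 3.5566171 × 10^7.
SE(Ŷ) = √(3.5566171 × 10^7) = 5964.

5964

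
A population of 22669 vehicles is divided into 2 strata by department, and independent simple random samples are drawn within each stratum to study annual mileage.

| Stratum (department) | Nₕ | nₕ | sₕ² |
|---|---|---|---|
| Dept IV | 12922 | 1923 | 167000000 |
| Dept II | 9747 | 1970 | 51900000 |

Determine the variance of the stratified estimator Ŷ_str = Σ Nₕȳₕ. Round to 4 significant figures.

1.434 × 10^13

Var(Ŷ_str) = Σₕ Nₕ²(1 − fₕ)sₕ²/nₕ.
Dept IV: 12922²·(1 − 1923/12922)·167000000/1923 = 1.2342983 × 10^13.
Dept II: 9747²·(1 − 1970/9747)·51900000/1970 = 1.9970282 × 10^12.
Sum = 1.4340011 × 10^13.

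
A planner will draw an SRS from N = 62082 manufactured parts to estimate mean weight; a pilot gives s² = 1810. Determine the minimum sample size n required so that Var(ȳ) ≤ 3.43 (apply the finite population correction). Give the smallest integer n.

Without fpc, n₀ = s²/D = 1810/3.43 = 527.6968.
With fpc, (1 − n/N)·s²/n ≤ D requires n ≥ n₀/(1 + n₀/N) = 527.6968/(1 + 527.6968/62082) = 523.2492.
Rounding up, n = 524.

524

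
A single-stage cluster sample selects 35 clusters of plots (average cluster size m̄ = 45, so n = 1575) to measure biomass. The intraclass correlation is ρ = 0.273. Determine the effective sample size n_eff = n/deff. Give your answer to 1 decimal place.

deff = 1 + (45 − 1)·0.273 = 1 + 12.012 = 13.012.
n_eff = 1575 / 13.012 = 121.0.

121.0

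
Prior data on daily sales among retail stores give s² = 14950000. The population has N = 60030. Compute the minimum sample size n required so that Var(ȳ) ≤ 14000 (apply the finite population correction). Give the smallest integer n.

1050

Without fpc, n₀ = s²/D = 14950000/14000 = 1067.8571.
With fpc, (1 − n/N)·s²/n ≤ D requires n ≥ n₀/(1 + n₀/N) = 1067.8571/(1 + 1067.8571/60030) = 1049.1933.
Rounding up, n = 1050.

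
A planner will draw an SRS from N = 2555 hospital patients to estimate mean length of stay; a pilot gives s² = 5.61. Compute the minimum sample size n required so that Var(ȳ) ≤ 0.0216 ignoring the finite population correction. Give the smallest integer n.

260

Without fpc, n₀ = s²/D = 5.61/0.0216 = 259.7222.
Rounding up, n = 260.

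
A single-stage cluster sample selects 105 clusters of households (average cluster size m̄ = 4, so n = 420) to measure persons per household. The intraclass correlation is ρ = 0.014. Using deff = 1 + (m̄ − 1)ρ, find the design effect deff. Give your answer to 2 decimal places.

1.04

deff = 1 + (4 − 1)·0.014 = 1 + 0.042 = 1.042.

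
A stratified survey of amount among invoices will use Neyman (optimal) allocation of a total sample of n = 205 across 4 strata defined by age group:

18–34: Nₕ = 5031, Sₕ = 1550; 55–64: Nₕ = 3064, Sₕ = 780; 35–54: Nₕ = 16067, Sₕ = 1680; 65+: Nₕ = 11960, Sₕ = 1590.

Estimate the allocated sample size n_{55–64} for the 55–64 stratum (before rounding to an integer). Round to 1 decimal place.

8.7

Neyman allocation: nₕ = n·NₕSₕ / Σⱼ NⱼSⱼ.
Σ NⱼSⱼ = 5031·1550 + 3064·780 + 16067·1680 + 11960·1590 = 5.619693 × 10^7.
n_{55–64} = 205·3064·780 / (5.619693 × 10^7) = 8.7.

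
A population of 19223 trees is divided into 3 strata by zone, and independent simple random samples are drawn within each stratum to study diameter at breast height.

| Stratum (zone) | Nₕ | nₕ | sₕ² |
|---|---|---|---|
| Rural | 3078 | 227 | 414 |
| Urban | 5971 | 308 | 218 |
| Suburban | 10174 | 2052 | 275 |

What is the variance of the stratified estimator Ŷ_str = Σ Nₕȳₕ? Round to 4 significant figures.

5.101 × 10^7

Var(Ŷ_str) = Σₕ Nₕ²(1 − fₕ)sₕ²/nₕ.
Rural: 3078²·(1 − 227/3078)·414/227 = 1.6004434 × 10^7.
Urban: 5971²·(1 − 308/5971)·218/308 = 2.3933125 × 10^7.
Suburban: 10174²·(1 − 2052/10174)·275/2052 = 1.1074141 × 10^7.
Sum = 5.10117 × 10^7.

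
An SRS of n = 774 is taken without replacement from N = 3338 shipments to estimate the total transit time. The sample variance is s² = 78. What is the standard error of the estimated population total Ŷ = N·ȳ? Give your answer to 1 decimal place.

Var(Ŷ) = N²·Var(ȳ) = N²·(1 − n/N)·s²/n.
f = 774/3338 = 0.23187537; Var(ȳ) = 0.76812463·78/774 = 0.077407908.
Var(Ŷ) = 3338² · 0.077407908 = 862497.8.
SE(Ŷ) = √(862497.8) = 928.7.

928.7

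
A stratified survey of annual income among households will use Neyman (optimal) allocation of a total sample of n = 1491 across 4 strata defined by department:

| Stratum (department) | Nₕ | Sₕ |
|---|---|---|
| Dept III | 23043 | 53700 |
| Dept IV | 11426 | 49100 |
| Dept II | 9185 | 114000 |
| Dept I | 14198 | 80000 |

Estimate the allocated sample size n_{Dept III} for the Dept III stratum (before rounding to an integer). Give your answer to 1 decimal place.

Neyman allocation: nₕ = n·NₕSₕ / Σⱼ NⱼSⱼ.
Σ NⱼSⱼ = 23043·53700 + 11426·49100 + 9185·114000 + 14198·80000 = 3.9813557 × 10^9.
n_{Dept III} = 1491·23043·53700 / (3.9813557 × 10^9) = 463.4.

463.4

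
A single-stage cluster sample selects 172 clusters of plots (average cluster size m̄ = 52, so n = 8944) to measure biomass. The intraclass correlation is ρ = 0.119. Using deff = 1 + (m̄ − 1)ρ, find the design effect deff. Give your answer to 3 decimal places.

deff = 1 + (52 − 1)·0.119 = 1 + 6.069 = 7.069.

7.069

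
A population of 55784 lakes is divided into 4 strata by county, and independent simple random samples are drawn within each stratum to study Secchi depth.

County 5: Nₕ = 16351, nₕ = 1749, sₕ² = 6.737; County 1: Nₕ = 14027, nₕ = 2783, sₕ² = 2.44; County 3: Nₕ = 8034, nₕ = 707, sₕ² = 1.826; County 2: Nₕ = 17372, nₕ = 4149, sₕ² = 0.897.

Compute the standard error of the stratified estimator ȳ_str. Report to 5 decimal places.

Var(ȳ_str) = Σₕ Wₕ²(1 − fₕ)sₕ²/nₕ with Wₕ = Nₕ/N, N = 55784.
County 5: Wₕ = 0.29311272; term = 0.29311272²·(1 − 0.10696593)·6.737/1749 = 2.9553852 × 10^-4.
County 1: Wₕ = 0.25145203; term = 0.25145203²·(1 − 0.19840308)·2.44/2783 = 4.4436818 × 10^-5.
County 3: Wₕ = 0.14401979; term = 0.14401979²·(1 − 0.08800100)·1.826/707 = 4.8856244 × 10^-5.
County 2: Wₕ = 0.31141546; term = 0.31141546²·(1 − 0.23883260)·0.897/4149 = 1.5959141 × 10^-5.
Sum = 4.0479072 × 10^-4.
SE = √(4.0479072 × 10^-4) = 0.02012.

0.02012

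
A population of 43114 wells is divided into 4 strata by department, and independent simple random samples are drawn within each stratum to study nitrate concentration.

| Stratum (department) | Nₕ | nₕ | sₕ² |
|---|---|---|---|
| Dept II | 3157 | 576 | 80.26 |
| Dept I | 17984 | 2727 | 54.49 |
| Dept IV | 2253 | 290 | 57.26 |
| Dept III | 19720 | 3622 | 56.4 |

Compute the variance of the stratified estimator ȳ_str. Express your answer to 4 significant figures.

Var(ȳ_str) = Σₕ Wₕ²(1 − fₕ)sₕ²/nₕ with Wₕ = Nₕ/N, N = 43114.
Dept II: Wₕ = 0.07322447; term = 0.07322447²·(1 − 0.18245169)·80.26/576 = 6.1080506 × 10^-4.
Dept I: Wₕ = 0.41712669; term = 0.41712669²·(1 − 0.15163479)·54.49/2727 = 0.0029495141.
Dept IV: Wₕ = 0.05225681; term = 0.05225681²·(1 − 0.12871727)·57.26/290 = 4.6978398 × 10^-4.
Dept III: Wₕ = 0.45739203; term = 0.45739203²·(1 − 0.18367140)·56.4/3622 = 0.0026593338.
Sum = 0.0066894369.

0.006689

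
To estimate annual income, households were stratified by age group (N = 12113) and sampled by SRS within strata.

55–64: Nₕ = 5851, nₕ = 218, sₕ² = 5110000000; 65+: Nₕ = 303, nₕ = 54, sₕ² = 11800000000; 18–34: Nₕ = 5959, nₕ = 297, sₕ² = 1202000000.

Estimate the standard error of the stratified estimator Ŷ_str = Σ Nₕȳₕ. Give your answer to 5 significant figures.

3.0424 × 10^7

Var(Ŷ_str) = Σₕ Nₕ²(1 − fₕ)sₕ²/nₕ.
55–64: 5851²·(1 − 218/5851)·5110000000/218 = 7.7256362 × 10^14.
65+: 303²·(1 − 54/303)·11800000000/54 = 1.6486567 × 10^13.
18–34: 5959²·(1 − 297/5959)·1202000000/297 = 1.3654986 × 10^14.
Sum = 9.2560005 × 10^14.
SE = √(9.2560005 × 10^14) = 3.0424 × 10^7.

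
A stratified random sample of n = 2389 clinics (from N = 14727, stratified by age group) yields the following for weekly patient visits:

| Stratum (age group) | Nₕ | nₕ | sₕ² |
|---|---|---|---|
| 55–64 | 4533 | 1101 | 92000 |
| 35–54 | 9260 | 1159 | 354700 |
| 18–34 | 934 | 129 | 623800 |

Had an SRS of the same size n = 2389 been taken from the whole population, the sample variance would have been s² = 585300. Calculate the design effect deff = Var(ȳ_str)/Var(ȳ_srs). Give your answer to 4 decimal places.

0.6266

Var(ȳ_str) = Σ Wₕ²(1−fₕ)sₕ²/nₕ with Wₕ = Nₕ/14727:
  55–64: (4533/14727)²·(1−1101/4533)·92000/1101 = 5.9938371
  35–54: (9260/14727)²·(1−1159/9260)·354700/1159 = 105.85193
  18–34: (934/14727)²·(1−129/934)·623800/129 = 16.763699
  → Var(ȳ_str) = 128.60947.
Var(ȳ_srs) = (1 − 2389/14727)·585300/2389 = 205.25458.
deff = 128.60947 / 205.25458 = 0.6266.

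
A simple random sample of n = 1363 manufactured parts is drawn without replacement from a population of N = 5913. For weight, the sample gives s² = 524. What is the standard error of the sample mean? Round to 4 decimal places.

0.5439

Under SRS without replacement, Var(ȳ) = (1 − f)·s²/n with f = n/N = 1363/5913 = 0.23050905.
Var(ȳ) = (1 − 0.23050905)·524/1363 = 0.76949095·0.38444607 = 0.29582778.
SE(ȳ) = √(0.29582778) = 0.5439.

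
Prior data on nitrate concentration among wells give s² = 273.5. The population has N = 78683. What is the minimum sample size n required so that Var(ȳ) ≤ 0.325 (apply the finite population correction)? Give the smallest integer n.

833

Without fpc, n₀ = s²/D = 273.5/0.325 = 841.5385.
With fpc, (1 − n/N)·s²/n ≤ D requires n ≥ n₀/(1 + n₀/N) = 841.5385/(1 + 841.5385/78683) = 832.6332.
Rounding up, n = 833.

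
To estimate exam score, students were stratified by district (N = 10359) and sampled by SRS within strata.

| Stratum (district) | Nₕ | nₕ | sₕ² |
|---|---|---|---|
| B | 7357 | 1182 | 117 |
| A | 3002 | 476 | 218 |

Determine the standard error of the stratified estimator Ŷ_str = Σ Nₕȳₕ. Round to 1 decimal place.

Var(Ŷ_str) = Σₕ Nₕ²(1 − fₕ)sₕ²/nₕ.
B: 7357²·(1 − 1182/7357)·117/1182 = 4.4968262 × 10^6.
A: 3002²·(1 − 476/3002)·218/476 = 3.4729104 × 10^6.
Sum = 7.9697366 × 10^6.
SE = √(7.9697366 × 10^6) = 2823.1.

2823.1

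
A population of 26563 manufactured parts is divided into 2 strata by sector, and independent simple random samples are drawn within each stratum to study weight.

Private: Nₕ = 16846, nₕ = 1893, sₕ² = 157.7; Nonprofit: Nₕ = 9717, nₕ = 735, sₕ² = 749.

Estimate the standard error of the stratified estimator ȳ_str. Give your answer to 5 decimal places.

0.39470

Var(ȳ_str) = Σₕ Wₕ²(1 − fₕ)sₕ²/nₕ with Wₕ = Nₕ/N, N = 26563.
Private: Wₕ = 0.63419042; term = 0.63419042²·(1 − 0.11237089)·157.7/1893 = 0.029740753.
Nonprofit: Wₕ = 0.36580958; term = 0.36580958²·(1 − 0.07564063)·749/735 = 0.12605077.
Sum = 0.15579152.
SE = √(0.15579152) = 0.39470.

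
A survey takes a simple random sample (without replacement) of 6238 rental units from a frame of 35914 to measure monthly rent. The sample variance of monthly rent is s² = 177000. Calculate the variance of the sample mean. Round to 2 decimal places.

Under SRS without replacement, Var(ȳ) = (1 − f)·s²/n with f = n/N = 6238/35914 = 0.17369271.
Var(ȳ) = (1 − 0.17369271)·177000/6238 = 0.82630729·28.374479 = 23.446039.

23.45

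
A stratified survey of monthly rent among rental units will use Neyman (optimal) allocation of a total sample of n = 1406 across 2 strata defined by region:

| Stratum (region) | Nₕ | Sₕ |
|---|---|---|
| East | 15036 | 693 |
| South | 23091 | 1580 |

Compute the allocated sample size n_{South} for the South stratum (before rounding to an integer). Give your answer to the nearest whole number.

1094

Neyman allocation: nₕ = n·NₕSₕ / Σⱼ NⱼSⱼ.
Σ NⱼSⱼ = 15036·693 + 23091·1580 = 4.6903728 × 10^7.
n_{South} = 1406·23091·1580 / (4.6903728 × 10^7) = 1094.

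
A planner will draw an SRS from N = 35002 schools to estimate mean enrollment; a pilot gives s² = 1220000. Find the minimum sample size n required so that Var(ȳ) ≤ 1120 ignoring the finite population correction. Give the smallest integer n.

1090

Without fpc, n₀ = s²/D = 1220000/1120 = 1089.2857.
Rounding up, n = 1090.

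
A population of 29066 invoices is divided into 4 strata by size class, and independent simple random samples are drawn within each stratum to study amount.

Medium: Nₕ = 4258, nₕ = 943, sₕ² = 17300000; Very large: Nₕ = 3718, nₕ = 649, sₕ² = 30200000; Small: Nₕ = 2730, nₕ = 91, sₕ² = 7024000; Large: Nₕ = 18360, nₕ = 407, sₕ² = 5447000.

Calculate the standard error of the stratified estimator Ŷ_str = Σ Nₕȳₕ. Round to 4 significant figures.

Var(Ŷ_str) = Σₕ Nₕ²(1 − fₕ)sₕ²/nₕ.
Medium: 4258²·(1 − 943/4258)·17300000/943 = 2.5895458 × 10^11.
Very large: 3718²·(1 − 649/3718)·30200000/649 = 5.3096821 × 10^11.
Small: 2730²·(1 − 91/2730)·7024000/91 = 5.5609008 × 10^11.
Large: 18360²·(1 − 407/18360)·5447000/407 = 4.4113618 × 10^12.
Sum = 5.7573747 × 10^12.
SE = √(5.7573747 × 10^12) = 2.399 × 10^6.

2.399 × 10^6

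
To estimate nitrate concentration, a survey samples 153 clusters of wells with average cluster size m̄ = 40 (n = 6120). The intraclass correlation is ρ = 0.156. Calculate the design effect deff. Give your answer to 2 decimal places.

7.08

deff = 1 + (40 − 1)·0.156 = 1 + 6.084 = 7.084.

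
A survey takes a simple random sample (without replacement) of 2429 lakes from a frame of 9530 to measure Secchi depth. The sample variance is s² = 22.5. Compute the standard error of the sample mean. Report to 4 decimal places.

0.0831

Under SRS without replacement, Var(ȳ) = (1 − f)·s²/n with f = n/N = 2429/9530 = 0.25487933.
Var(ȳ) = (1 − 0.25487933)·22.5/2429 = 0.74512067·0.0092630712 = 0.0069021059.
SE(ȳ) = √(0.0069021059) = 0.0831.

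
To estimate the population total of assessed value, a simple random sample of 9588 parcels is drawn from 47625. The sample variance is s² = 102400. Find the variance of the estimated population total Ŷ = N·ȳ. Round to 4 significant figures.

1.935 × 10^10

Var(Ŷ) = N²·Var(ȳ) = N²·(1 − n/N)·s²/n.
f = 9588/47625 = 0.20132283; Var(ȳ) = 0.79867717·102400/9588 = 8.5298855.
Var(Ŷ) = 47625² · 8.5298855 = 1.934698 × 10^10.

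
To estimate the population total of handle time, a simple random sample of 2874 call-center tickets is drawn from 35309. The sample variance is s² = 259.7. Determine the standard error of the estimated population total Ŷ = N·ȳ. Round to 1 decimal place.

10172.8

Var(Ŷ) = N²·Var(ȳ) = N²·(1 − n/N)·s²/n.
f = 2874/35309 = 0.08139568; Var(ȳ) = 0.91860432·259.7/2874 = 0.0830068.
Var(Ŷ) = 35309² · 0.0830068 = 1.0348669 × 10^8.
SE(Ŷ) = √(1.0348669 × 10^8) = 10172.8.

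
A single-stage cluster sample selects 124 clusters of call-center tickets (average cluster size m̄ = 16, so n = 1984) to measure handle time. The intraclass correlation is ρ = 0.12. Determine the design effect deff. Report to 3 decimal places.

deff = 1 + (16 − 1)·0.12 = 1 + 1.8 = 2.8.

2.800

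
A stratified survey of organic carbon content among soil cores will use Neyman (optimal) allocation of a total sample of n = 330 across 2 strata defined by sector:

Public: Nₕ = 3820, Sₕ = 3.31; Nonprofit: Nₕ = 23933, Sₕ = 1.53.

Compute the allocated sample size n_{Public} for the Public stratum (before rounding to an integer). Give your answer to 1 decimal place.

84.7

Neyman allocation: nₕ = n·NₕSₕ / Σⱼ NⱼSⱼ.
Σ NⱼSⱼ = 3820·3.31 + 23933·1.53 = 49261.69.
n_{Public} = 330·3820·3.31 / 49261.69 = 84.7.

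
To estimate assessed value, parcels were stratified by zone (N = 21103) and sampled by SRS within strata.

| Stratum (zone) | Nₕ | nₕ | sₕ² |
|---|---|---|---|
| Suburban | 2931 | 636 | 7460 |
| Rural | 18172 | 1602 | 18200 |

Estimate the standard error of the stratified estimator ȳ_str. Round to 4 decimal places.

2.8033

Var(ȳ_str) = Σₕ Wₕ²(1 − fₕ)sₕ²/nₕ with Wₕ = Nₕ/N, N = 21103.
Suburban: Wₕ = 0.13889021; term = 0.13889021²·(1 − 0.21699079)·7460/636 = 0.17717067.
Rural: Wₕ = 0.86110979; term = 0.86110979²·(1 − 0.08815761)·18200/1602 = 7.6814943.
Sum = 7.858665.
SE = √(7.858665) = 2.8033.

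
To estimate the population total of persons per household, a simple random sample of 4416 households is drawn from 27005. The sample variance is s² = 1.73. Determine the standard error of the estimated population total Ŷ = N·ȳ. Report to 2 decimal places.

Var(Ŷ) = N²·Var(ȳ) = N²·(1 − n/N)·s²/n.
f = 4416/27005 = 0.16352527; Var(ȳ) = 0.83647473·1.73/4416 = 3.2769504 × 10^-4.
Var(Ŷ) = 27005² · (3.2769504 × 10^-4) = 238978.17.
SE(Ŷ) = √(238978.17) = 488.85.

488.85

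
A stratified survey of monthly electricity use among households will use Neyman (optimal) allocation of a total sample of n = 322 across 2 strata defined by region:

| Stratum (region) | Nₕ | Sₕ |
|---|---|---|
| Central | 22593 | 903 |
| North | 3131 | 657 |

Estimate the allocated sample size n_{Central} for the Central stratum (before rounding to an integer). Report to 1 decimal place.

292.5

Neyman allocation: nₕ = n·NₕSₕ / Σⱼ NⱼSⱼ.
Σ NⱼSⱼ = 22593·903 + 3131·657 = 2.2458546 × 10^7.
n_{Central} = 322·22593·903 / (2.2458546 × 10^7) = 292.5.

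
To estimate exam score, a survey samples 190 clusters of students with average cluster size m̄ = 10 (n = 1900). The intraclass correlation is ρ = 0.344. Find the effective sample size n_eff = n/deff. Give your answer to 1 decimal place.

463.9

deff = 1 + (10 − 1)·0.344 = 1 + 3.096 = 4.096.
n_eff = 1900 / 4.096 = 463.9.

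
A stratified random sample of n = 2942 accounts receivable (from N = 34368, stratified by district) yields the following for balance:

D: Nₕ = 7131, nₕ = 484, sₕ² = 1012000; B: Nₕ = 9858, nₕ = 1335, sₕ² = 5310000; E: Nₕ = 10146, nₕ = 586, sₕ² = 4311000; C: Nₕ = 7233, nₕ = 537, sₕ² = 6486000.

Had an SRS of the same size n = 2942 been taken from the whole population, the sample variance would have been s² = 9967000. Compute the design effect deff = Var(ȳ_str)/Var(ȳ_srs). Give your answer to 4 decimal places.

0.4733

Var(ȳ_str) = Σ Wₕ²(1−fₕ)sₕ²/nₕ with Wₕ = Nₕ/34368:
  D: (7131/34368)²·(1−484/7131)·1012000/484 = 83.90788
  B: (9858/34368)²·(1−1335/9858)·5310000/1335 = 282.93459
  E: (10146/34368)²·(1−586/10146)·4311000/586 = 604.12198
  C: (7233/34368)²·(1−537/7233)·6486000/537 = 495.25407
  → Var(ȳ_str) = 1466.2185.
Var(ȳ_srs) = (1 − 2942/34368)·9967000/2942 = 3097.8233.
deff = 1466.2185 / 3097.8233 = 0.4733.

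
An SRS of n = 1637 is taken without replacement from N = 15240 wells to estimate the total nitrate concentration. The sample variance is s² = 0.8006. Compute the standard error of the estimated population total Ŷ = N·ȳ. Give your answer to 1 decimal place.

318.4

Var(Ŷ) = N²·Var(ȳ) = N²·(1 − n/N)·s²/n.
f = 1637/15240 = 0.10741470; Var(ȳ) = 0.89258530·0.8006/1637 = 4.3653256 × 10^-4.
Var(Ŷ) = 15240² · (4.3653256 × 10^-4) = 101388.
SE(Ŷ) = √(101388) = 318.4.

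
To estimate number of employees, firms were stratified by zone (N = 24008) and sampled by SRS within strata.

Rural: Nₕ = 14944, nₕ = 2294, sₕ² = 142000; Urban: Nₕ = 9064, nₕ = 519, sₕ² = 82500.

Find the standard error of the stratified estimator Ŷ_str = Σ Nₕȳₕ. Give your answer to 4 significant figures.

155000

Var(Ŷ_str) = Σₕ Nₕ²(1 − fₕ)sₕ²/nₕ.
Rural: 14944²·(1 − 2294/14944)·142000/2294 = 1.170179 × 10^10.
Urban: 9064²·(1 − 519/9064)·82500/519 = 1.2311715 × 10^10.
Sum = 2.4013505 × 10^10.
SE = √(2.4013505 × 10^10) = 155000.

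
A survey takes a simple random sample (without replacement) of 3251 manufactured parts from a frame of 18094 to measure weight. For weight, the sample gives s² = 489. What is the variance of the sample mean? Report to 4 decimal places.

0.1234

Under SRS without replacement, Var(ȳ) = (1 − f)·s²/n with f = n/N = 3251/18094 = 0.17967282.
Var(ȳ) = (1 − 0.17967282)·489/3251 = 0.82032718·0.15041526 = 0.12338972.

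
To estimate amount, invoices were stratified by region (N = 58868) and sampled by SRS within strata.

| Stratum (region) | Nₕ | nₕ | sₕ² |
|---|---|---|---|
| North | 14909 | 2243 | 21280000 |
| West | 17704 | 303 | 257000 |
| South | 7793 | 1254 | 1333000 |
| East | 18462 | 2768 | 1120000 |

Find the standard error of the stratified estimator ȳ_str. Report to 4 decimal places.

25.3346

Var(ȳ_str) = Σₕ Wₕ²(1 − fₕ)sₕ²/nₕ with Wₕ = Nₕ/N, N = 58868.
North: Wₕ = 0.25326153; term = 0.25326153²·(1 − 0.15044604)·21280000/2243 = 516.97767.
West: Wₕ = 0.30074064; term = 0.30074064²·(1 − 0.01711478)·257000/303 = 75.401075.
South: Wₕ = 0.13238092; term = 0.13238092²·(1 − 0.16091364)·1333000/1254 = 15.631119.
East: Wₕ = 0.31361691; term = 0.31361691²·(1 − 0.14992959)·1120000/2768 = 33.830294.
Sum = 641.84016.
SE = √(641.84016) = 25.3346.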